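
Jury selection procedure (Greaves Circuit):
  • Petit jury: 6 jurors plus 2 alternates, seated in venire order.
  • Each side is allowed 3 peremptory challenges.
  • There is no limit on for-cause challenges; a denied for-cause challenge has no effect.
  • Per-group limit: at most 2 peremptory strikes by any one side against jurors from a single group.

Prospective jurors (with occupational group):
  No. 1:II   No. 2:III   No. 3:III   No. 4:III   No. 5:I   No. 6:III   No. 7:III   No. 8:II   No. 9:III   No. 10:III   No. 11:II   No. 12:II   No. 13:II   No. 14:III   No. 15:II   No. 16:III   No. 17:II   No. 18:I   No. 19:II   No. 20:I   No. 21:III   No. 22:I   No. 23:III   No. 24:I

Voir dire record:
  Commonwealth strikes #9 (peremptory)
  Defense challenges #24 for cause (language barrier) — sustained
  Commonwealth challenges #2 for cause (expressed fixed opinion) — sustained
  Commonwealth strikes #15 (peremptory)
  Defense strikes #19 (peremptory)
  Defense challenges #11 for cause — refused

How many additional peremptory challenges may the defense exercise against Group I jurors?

2

Defense peremptories so far: #19 — 1 of 3 used, 2 left overall.
Against Group I: none yet — per-group cap 2 leaves 2.
Binding limit: min(2, 2) = 2.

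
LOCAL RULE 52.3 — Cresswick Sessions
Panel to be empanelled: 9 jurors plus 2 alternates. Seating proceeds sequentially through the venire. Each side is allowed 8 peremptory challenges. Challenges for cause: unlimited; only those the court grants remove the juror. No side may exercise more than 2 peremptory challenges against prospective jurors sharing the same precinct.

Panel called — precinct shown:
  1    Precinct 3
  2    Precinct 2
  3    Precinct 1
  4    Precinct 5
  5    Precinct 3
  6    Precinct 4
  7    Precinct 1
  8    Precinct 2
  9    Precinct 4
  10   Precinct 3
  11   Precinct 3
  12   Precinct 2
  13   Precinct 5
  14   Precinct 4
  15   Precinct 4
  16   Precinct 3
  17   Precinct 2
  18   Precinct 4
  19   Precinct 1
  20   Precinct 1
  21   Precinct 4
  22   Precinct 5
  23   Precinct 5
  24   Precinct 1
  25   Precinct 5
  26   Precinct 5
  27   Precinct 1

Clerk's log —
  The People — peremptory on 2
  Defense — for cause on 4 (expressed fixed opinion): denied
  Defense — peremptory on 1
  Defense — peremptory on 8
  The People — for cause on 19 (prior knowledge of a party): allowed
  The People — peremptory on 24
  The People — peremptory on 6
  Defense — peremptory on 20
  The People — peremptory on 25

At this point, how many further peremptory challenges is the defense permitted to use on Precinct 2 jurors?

Defense peremptories so far: #1, #8, #20 — 3 of 8 used, 5 left overall.
Against Precinct 2: #8 — 1 used; per-precinct cap 2 leaves 1.
Binding limit: min(5, 1) = 1.

1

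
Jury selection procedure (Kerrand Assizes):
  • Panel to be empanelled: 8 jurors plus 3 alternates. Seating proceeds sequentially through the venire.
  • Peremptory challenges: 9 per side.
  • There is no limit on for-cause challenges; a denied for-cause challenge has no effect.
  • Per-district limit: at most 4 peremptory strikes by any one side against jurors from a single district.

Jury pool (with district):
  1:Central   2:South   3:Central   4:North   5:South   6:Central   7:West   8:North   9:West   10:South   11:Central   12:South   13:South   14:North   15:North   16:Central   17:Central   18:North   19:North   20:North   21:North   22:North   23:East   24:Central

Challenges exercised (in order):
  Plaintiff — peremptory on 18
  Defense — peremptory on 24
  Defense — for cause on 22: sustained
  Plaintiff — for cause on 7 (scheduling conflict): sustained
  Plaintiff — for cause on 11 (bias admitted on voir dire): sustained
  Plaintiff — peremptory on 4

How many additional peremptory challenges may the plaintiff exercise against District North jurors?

Plaintiff peremptories so far: #18, #4 — 2 of 9 used, 7 left overall.
Against District North: #18, #4 — 2 used; per-district cap 4 leaves 2.
Binding limit: min(7, 2) = 2.

2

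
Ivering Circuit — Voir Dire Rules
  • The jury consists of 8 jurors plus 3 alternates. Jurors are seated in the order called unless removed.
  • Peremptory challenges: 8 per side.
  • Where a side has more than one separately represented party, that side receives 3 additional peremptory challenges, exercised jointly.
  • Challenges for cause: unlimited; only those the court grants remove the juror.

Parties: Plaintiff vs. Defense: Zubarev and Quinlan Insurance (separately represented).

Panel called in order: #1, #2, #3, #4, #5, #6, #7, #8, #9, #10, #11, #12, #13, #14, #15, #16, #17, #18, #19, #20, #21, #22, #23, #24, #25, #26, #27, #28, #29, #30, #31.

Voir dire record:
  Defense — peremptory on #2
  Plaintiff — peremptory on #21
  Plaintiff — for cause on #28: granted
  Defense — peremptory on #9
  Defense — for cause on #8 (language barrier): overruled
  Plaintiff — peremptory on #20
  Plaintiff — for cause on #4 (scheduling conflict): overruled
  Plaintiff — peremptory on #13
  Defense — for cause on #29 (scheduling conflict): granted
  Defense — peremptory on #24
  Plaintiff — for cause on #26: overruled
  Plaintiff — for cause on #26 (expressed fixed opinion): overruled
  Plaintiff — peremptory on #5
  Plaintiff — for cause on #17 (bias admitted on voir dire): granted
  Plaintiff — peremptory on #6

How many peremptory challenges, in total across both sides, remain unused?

Plaintiff allotment: 8. Defense allotment: 8 base + 3 multi-party = 11.
Plaintiff peremptories used: #21, #20, #13, #5, #6 — 5 (for-cause on #28, #4, #26, #26, #17 don't count).
Defense peremptories used: #2, #9, #24 — 3 (for-cause on #8, #29 don't count).
Remaining: (8 − 5) + (11 − 3) = 11.

11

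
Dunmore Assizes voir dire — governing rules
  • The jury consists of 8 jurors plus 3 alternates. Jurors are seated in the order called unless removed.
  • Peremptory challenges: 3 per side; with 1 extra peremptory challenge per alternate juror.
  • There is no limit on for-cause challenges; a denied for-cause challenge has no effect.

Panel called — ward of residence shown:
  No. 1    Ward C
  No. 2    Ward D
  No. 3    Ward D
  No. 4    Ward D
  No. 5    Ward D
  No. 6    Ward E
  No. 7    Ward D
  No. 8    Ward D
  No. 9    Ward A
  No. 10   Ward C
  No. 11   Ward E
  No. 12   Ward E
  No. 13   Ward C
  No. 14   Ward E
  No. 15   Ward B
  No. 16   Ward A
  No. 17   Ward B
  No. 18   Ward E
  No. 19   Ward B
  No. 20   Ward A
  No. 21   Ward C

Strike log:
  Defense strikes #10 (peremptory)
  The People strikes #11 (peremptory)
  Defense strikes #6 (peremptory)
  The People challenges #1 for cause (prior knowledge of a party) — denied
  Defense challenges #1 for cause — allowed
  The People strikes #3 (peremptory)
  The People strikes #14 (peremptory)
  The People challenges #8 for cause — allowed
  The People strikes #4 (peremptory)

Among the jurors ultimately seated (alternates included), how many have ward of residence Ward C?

1

Removed: #1, #3, #4, #6, #8, #10, #11, #14.
Seated (11 incl. alternates): #2, #5, #7, #9, #12, #13, #15, #16, #17, #18, #19.
Of those, in Ward C: #13 → 1.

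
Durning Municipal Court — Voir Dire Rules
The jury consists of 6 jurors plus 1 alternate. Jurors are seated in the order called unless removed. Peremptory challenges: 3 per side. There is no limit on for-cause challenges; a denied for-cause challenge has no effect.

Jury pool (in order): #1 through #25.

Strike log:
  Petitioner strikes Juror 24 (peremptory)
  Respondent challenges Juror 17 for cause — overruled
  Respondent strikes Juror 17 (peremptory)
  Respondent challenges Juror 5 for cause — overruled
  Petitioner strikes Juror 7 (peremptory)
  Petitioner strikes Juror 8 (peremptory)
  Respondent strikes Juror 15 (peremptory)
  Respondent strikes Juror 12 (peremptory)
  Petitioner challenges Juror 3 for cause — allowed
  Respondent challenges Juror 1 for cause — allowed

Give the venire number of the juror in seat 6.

10

Removed: #1, #3, #7, #8, #12, #15, #17, #24. (#5 stays — for-cause denied.)
Seating in order: seats 1–6 → #2, #4, #5, #6, #9, #10; alternates → #11.
So seat 6 is #10.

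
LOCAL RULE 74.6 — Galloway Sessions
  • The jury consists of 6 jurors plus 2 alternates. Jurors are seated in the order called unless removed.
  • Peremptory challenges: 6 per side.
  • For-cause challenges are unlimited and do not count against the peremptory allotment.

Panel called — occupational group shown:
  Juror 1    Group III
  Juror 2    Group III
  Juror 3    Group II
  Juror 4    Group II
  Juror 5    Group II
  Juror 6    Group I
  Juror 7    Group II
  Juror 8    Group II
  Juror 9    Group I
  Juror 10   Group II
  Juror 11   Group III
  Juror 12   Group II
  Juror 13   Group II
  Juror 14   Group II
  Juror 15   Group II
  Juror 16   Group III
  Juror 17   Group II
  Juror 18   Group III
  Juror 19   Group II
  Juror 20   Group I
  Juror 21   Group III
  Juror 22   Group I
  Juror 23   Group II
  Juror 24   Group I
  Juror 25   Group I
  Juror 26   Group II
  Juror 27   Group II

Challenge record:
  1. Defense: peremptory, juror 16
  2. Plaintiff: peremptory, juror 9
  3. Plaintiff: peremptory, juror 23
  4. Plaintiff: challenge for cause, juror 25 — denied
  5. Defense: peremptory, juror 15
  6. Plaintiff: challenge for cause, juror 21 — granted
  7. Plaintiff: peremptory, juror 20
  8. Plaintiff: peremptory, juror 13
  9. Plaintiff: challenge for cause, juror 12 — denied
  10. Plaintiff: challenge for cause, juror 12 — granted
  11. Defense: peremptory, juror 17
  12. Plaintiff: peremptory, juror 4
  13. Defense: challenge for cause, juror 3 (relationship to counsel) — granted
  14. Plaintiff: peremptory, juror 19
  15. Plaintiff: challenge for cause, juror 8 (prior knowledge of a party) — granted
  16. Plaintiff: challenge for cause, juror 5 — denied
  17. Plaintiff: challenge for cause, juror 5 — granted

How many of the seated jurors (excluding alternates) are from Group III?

3

Removed: #3, #4, #5, #8, #9, #12, #13, #15, #16, #17, #19, #20, #21, #23.
Seated jurors 1–6: #1, #2, #6, #7, #10, #11 (alternates #14, #18 not counted).
Of those, in Group III: #1, #2, #11 → 3.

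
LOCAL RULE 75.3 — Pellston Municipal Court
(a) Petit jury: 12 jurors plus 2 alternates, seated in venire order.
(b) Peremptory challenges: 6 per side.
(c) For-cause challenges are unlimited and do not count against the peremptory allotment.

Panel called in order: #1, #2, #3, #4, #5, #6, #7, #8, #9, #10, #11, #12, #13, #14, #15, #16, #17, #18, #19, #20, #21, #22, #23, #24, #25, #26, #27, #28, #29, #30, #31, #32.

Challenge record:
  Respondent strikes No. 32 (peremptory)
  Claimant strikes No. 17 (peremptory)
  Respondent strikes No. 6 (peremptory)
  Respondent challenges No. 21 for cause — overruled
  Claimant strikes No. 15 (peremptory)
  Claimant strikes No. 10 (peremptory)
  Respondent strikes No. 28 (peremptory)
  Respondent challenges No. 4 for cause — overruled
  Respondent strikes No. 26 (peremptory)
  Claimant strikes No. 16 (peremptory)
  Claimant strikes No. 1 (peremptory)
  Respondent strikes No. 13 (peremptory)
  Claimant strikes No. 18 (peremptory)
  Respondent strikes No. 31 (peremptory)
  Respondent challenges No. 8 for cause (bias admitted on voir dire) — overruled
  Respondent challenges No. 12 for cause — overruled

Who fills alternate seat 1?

21

Removed: #1, #6, #10, #13, #15, #16, #17, #18, #26, #28, #31, #32. (#4, #8, #12, #21 stay — for-cause denied.)
Seating in order: seats 1–12 → #2, #3, #4, #5, #7, #8, #9, #11, #12, #14, #19, #20; alternates → #21, #22.
So alternate 1 is #21.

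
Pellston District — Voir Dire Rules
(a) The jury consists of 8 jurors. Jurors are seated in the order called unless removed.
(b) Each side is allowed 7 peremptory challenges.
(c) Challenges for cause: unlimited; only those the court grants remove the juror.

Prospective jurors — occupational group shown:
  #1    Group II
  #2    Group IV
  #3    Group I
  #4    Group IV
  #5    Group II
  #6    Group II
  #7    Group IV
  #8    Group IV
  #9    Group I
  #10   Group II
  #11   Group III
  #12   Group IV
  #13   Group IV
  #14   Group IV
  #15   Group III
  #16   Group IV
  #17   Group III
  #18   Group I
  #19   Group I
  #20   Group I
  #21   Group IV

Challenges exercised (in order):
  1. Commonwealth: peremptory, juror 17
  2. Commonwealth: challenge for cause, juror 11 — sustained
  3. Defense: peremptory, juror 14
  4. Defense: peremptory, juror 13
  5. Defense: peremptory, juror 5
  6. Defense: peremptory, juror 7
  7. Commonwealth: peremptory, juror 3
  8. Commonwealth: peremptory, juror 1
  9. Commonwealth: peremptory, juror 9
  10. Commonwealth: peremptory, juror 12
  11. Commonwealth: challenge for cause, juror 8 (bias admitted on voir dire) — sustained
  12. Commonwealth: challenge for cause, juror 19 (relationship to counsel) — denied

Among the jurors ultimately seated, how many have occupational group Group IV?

Removed: #1, #3, #5, #7, #8, #9, #11, #12, #13, #14, #17.
Seated jurors 1–8: #2, #4, #6, #10, #15, #16, #18, #19.
Of those, in Group IV: #2, #4, #16 → 3.

3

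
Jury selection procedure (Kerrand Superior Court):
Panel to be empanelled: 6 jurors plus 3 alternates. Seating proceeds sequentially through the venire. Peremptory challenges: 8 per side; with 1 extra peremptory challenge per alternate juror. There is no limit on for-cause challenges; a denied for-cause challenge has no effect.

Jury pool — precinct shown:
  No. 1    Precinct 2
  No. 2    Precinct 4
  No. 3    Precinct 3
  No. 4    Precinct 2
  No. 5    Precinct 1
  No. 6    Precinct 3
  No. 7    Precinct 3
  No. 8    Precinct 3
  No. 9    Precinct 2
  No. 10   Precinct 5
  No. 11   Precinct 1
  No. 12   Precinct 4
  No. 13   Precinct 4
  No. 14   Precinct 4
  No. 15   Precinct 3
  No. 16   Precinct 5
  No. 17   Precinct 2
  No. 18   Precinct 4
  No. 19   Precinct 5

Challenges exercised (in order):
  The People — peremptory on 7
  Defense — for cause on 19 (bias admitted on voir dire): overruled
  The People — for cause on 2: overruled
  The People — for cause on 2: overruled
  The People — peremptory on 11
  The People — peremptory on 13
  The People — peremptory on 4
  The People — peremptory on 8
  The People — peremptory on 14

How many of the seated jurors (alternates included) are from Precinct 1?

Removed: #4, #7, #8, #11, #13, #14.
Seated (9 incl. alternates): #1, #2, #3, #5, #6, #9, #10, #12, #15.
Of those, in Precinct 1: #5 → 1.

1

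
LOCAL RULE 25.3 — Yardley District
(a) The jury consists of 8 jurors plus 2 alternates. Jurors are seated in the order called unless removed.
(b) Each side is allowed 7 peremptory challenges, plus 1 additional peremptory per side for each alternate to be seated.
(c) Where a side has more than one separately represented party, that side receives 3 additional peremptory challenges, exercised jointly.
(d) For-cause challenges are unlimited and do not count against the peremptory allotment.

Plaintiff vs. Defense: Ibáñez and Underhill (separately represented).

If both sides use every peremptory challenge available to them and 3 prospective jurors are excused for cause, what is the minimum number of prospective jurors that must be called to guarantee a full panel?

Seats to fill: 8 + 2 alternates = 10.
Peremptories — Plaintiff: 7 + 1×2 = 9; Defense: 7 + 1×2 + 3 = 12; total 21.
For-cause removals: 3.
Minimum venire: 10 + 21 + 3 = 34.

34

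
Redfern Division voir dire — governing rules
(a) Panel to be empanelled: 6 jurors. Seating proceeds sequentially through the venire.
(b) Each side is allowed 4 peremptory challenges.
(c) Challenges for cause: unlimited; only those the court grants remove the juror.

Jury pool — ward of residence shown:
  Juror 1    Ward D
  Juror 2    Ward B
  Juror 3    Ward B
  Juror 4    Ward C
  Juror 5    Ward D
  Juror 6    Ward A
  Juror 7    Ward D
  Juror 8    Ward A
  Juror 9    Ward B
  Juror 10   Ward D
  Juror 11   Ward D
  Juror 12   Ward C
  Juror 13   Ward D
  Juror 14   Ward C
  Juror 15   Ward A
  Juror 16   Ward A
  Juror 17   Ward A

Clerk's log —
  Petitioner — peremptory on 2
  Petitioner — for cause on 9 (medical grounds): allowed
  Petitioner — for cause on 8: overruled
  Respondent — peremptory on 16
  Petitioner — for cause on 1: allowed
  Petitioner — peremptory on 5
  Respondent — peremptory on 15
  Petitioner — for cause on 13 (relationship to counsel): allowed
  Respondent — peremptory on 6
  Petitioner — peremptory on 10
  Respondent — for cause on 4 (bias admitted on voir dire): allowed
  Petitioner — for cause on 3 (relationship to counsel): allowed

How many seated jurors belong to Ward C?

Removed: #1, #2, #3, #4, #5, #6, #9, #10, #13, #15, #16.
Seated jurors 1–6: #7, #8, #11, #12, #14, #17.
Of those, in Ward C: #12, #14 → 2.

2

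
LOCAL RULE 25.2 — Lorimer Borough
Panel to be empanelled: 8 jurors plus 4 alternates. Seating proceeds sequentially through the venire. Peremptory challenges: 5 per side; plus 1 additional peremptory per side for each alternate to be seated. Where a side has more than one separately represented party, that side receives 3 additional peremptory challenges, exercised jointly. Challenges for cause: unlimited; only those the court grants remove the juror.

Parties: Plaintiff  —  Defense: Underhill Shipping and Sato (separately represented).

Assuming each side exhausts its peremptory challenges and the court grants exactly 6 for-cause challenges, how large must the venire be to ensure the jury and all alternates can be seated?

Seats to fill: 8 + 4 alternates = 12.
Peremptories — Plaintiff: 5 + 1×4 = 9; Defense: 5 + 1×4 + 3 = 12; total 21.
For-cause removals: 6.
Minimum venire: 12 + 21 + 6 = 39.

39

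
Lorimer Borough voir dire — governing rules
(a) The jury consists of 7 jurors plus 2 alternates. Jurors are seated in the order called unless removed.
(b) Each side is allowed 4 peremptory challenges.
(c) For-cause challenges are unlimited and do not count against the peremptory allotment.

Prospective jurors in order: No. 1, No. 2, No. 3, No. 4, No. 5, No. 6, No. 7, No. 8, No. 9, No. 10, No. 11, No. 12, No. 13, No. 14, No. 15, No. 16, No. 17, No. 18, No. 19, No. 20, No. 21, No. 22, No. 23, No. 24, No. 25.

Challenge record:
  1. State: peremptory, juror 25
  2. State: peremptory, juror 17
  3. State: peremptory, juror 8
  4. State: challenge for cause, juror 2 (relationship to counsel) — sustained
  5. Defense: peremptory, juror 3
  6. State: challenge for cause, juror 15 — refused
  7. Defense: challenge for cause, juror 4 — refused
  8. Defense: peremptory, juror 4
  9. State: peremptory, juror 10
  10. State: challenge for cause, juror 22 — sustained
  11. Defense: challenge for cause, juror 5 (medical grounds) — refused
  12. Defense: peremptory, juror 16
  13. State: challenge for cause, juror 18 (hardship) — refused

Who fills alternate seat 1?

13

Removed: #2, #3, #4, #8, #10, #16, #17, #22, #25. (#5, #15, #18 stay — for-cause denied.)
Filling seats in venire order through position 8: #1, #5, #6, #7, #9, #11, #12, #13.
So alternate 1 is #13.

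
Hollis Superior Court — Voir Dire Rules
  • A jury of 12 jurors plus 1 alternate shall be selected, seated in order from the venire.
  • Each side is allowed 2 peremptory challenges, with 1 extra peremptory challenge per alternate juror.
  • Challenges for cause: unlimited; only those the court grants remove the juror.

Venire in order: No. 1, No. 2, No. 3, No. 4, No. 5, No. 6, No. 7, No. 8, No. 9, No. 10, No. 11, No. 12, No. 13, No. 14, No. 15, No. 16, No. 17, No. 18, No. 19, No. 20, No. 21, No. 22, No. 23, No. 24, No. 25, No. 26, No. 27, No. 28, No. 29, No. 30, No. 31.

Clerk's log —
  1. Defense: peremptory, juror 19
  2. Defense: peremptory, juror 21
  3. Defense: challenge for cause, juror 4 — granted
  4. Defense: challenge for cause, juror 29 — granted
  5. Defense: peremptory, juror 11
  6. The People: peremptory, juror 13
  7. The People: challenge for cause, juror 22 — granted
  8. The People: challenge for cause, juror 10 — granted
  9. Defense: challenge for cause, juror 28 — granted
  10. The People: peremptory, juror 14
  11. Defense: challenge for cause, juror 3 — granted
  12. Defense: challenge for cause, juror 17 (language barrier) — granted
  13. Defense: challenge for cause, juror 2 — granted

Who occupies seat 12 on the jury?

Removed: #2, #3, #4, #10, #11, #13, #14, #17, #19, #21, #22, #28, #29.
Seating in order: seats 1–12 → #1, #5, #6, #7, #8, #9, #12, #15, #16, #18, #20, #23; alternates → #24.
So seat 12 is #23.

23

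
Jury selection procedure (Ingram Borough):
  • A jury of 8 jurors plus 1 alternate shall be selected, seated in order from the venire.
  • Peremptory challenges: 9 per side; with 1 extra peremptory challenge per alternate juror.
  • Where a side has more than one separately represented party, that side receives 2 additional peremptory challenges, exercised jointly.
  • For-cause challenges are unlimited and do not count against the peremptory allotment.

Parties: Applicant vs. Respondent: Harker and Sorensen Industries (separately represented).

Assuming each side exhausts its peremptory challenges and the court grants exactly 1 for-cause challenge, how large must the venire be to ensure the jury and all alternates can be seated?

Seats to fill: 8 + 1 alternates = 9.
Peremptories — Applicant: 9 + 1×1 = 10; Respondent: 9 + 1×1 + 2 = 12; total 22.
For-cause removals: 1.
Minimum venire: 9 + 22 + 1 = 32.

32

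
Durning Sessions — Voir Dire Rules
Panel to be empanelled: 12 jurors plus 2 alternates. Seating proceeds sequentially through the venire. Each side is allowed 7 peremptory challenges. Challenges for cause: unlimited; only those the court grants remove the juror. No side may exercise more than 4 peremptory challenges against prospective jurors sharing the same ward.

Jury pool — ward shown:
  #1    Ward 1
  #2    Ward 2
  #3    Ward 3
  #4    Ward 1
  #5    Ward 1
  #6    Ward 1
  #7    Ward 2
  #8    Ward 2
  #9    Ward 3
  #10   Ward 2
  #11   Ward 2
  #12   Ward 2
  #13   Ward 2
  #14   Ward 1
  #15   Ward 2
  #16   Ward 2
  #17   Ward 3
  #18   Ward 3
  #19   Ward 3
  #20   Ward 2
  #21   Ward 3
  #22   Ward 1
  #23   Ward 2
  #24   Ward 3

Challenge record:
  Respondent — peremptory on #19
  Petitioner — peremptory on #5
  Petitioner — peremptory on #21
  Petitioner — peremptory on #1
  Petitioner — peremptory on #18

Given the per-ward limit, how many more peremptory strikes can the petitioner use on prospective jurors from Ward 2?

Petitioner peremptories so far: #5, #21, #1, #18 — 4 of 7 used, 3 left overall.
Against Ward 2: none yet — per-ward cap 4 leaves 4.
Binding limit: min(3, 4) = 3.

3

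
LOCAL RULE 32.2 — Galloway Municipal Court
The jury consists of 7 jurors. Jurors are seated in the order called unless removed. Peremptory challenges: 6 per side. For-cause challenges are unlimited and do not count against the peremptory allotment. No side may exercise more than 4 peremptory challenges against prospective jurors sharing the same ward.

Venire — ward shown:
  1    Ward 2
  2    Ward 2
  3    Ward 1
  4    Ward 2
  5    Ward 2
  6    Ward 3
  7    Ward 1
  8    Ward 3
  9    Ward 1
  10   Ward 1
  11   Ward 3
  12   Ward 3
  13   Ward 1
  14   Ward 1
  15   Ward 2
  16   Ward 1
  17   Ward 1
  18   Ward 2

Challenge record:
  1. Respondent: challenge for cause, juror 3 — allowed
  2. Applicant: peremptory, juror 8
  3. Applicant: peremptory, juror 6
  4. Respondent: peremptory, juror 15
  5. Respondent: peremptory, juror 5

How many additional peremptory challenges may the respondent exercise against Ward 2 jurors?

2

Respondent peremptories so far: #15, #5 — 2 of 6 used, 4 left overall.
Against Ward 2: #15, #5 — 2 used; per-ward cap 4 leaves 2.
Binding limit: min(4, 2) = 2.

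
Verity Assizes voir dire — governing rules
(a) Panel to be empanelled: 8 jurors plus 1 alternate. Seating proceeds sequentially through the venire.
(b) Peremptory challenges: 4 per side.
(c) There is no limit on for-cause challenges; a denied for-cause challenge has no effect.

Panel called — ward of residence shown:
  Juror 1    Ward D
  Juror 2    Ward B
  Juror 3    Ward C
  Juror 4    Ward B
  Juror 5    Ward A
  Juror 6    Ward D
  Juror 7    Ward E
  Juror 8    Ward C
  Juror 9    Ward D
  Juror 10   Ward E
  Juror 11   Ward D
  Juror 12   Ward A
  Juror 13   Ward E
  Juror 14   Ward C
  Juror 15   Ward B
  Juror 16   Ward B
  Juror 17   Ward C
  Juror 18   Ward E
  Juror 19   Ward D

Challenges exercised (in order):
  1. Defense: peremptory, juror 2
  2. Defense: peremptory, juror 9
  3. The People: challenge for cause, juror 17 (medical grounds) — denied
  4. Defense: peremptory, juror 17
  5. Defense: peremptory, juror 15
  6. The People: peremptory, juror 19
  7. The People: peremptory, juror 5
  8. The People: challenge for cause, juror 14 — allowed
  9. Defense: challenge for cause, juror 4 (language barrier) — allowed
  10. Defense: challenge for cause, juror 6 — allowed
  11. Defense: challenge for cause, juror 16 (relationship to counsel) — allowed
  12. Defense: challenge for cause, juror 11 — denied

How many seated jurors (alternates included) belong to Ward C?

2

Removed: #2, #4, #5, #6, #9, #14, #15, #16, #17, #19.
Seated (9 incl. alternates): #1, #3, #7, #8, #10, #11, #12, #13, #18.
Of those, in Ward C: #3, #8 → 2.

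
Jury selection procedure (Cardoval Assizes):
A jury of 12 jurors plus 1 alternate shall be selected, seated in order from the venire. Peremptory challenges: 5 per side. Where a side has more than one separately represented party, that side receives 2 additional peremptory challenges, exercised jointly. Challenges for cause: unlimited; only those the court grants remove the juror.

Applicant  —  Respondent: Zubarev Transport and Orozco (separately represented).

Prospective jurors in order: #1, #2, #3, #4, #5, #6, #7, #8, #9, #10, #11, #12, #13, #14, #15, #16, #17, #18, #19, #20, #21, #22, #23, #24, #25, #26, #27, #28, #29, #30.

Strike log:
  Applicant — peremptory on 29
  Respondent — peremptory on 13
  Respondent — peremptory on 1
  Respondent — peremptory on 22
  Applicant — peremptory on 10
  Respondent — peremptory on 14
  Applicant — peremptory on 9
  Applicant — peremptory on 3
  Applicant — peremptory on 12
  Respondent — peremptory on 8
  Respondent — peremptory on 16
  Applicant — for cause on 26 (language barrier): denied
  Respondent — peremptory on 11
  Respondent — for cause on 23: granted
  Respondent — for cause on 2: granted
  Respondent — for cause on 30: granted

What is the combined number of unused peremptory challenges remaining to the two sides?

0

Applicant allotment: 5. Respondent allotment: 5 base + 2 multi-party = 7.
Applicant peremptories used: #29, #10, #9, #3, #12 — 5 (the for-cause on #26 doesn't count).
Respondent peremptories used: #13, #1, #22, #14, #8, #16, #11 — 7 (for-cause on #23, #2, #30 don't count).
Remaining: (5 − 5) + (7 − 7) = 0.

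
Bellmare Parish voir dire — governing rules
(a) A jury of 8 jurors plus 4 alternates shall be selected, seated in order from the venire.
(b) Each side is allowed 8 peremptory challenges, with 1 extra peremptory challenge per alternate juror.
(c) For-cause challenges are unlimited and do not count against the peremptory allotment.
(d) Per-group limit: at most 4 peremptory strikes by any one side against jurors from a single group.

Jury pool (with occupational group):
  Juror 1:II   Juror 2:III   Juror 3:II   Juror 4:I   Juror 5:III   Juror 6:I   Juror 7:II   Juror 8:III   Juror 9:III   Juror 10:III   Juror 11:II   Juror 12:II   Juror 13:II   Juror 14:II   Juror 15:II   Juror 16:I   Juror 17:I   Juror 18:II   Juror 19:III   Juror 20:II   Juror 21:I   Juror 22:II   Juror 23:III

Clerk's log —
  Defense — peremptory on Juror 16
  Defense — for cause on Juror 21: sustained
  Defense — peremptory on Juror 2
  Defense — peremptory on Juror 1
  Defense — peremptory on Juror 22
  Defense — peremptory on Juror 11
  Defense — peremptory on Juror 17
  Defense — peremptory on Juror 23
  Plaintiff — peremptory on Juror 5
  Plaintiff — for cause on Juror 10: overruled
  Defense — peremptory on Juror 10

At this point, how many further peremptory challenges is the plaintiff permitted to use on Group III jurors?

Plaintiff peremptories so far: #5 — 1 of 12 used, 11 left overall.
Against Group III: #5 — 1 used; per-group cap 4 leaves 3.
Binding limit: min(11, 3) = 3.

3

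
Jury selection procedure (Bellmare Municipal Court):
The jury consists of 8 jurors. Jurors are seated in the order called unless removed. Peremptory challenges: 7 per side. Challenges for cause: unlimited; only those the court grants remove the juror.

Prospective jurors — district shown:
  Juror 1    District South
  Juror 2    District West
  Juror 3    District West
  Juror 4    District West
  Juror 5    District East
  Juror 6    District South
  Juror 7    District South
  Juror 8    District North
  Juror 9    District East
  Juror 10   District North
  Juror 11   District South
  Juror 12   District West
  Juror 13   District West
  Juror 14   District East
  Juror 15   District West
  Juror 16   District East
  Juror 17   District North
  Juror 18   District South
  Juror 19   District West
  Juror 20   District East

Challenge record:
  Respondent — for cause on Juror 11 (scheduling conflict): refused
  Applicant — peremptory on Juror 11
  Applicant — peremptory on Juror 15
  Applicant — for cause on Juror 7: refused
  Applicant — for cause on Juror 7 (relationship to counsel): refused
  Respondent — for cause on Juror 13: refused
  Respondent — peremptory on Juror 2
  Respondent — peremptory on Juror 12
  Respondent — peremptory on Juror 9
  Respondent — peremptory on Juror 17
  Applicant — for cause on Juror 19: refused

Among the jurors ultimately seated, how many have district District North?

Removed: #2, #9, #11, #12, #15, #17.
Seated jurors 1–8: #1, #3, #4, #5, #6, #7, #8, #10.
Of those, in District North: #8, #10 → 2.

2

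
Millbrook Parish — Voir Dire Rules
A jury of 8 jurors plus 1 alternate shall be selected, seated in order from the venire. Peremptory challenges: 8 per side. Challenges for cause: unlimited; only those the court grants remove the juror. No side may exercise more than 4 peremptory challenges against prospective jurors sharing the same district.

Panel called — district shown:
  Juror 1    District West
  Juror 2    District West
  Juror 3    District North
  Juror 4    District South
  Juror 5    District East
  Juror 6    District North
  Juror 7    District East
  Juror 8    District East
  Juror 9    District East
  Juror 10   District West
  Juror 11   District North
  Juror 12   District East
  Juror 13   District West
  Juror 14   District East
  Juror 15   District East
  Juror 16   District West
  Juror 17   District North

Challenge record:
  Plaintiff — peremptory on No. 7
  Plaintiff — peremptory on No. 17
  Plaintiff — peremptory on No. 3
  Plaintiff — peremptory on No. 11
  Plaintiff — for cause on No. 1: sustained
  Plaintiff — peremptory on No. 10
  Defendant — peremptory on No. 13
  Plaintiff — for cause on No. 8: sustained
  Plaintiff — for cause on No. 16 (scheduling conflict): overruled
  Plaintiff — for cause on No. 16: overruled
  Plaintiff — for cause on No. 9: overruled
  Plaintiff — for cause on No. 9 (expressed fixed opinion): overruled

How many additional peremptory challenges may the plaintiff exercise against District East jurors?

Plaintiff peremptories so far: #7, #17, #3, #11, #10 — 5 of 8 used, 3 left overall.
Against District East: #7 — 1 used; per-district cap 4 leaves 3.
Binding limit: min(3, 3) = 3.

3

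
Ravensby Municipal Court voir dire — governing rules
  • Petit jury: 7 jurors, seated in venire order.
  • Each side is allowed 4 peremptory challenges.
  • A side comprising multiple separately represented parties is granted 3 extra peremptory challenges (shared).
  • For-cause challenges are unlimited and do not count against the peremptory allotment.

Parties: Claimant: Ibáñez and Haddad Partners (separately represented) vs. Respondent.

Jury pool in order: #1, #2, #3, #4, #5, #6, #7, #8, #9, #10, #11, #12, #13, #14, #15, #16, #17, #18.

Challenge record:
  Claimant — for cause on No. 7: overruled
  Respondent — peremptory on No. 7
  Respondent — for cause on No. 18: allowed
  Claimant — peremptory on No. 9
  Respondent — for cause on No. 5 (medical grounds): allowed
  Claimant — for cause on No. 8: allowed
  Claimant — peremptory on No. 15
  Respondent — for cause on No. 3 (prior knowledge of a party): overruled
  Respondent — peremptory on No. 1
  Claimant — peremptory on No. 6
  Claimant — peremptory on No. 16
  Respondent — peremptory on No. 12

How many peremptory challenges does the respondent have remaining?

Respondent allotment: 4.
Respondent peremptories used: #7, #1, #12 — 3 (for-cause on #18, #5, #3 don't count).
Remaining: 4 − 3 = 1.

1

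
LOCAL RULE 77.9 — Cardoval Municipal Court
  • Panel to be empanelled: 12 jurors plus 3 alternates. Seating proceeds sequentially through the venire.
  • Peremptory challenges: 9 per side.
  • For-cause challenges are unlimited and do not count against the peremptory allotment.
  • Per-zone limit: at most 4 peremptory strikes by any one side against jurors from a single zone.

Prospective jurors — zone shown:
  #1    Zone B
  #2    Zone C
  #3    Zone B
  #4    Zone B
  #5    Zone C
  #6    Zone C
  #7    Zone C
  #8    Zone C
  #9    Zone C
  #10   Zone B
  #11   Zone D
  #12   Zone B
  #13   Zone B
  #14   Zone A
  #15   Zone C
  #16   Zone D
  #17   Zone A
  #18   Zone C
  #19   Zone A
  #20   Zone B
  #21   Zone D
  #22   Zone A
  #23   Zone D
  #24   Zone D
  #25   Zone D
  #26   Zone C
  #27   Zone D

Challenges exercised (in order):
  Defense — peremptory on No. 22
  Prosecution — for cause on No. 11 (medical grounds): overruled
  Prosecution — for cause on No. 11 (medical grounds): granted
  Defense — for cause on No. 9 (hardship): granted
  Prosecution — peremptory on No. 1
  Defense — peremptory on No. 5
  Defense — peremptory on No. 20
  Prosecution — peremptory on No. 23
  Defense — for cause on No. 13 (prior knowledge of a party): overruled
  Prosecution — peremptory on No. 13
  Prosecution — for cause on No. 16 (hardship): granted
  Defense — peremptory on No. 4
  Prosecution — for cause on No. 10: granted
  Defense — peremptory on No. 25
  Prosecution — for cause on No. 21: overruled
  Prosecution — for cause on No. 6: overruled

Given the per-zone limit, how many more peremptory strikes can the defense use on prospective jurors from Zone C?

Defense peremptories so far: #22, #5, #20, #4, #25 — 5 of 9 used, 4 left overall.
Against Zone C: #5 — 1 used; per-zone cap 4 leaves 3.
Binding limit: min(4, 3) = 3.

3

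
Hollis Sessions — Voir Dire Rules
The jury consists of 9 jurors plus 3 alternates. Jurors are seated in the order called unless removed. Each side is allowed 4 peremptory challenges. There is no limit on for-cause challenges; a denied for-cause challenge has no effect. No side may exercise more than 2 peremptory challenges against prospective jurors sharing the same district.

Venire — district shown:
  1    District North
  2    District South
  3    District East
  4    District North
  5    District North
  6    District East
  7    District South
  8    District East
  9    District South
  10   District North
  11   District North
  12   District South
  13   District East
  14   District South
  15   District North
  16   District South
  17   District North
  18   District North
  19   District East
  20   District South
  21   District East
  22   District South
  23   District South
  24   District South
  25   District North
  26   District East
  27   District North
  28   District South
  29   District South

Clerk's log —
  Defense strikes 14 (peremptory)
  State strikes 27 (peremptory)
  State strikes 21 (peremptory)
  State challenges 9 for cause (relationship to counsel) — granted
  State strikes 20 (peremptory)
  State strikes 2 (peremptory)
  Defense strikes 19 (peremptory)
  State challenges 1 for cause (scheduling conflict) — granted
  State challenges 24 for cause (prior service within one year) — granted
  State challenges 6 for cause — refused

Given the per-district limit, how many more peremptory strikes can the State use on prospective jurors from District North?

State peremptories so far: #27, #21, #20, #2 — 4 of 4 used, 0 left overall.
Against District North: #27 — 1 used; per-district cap 2 leaves 1.
Binding limit: min(0, 1) = 0.

0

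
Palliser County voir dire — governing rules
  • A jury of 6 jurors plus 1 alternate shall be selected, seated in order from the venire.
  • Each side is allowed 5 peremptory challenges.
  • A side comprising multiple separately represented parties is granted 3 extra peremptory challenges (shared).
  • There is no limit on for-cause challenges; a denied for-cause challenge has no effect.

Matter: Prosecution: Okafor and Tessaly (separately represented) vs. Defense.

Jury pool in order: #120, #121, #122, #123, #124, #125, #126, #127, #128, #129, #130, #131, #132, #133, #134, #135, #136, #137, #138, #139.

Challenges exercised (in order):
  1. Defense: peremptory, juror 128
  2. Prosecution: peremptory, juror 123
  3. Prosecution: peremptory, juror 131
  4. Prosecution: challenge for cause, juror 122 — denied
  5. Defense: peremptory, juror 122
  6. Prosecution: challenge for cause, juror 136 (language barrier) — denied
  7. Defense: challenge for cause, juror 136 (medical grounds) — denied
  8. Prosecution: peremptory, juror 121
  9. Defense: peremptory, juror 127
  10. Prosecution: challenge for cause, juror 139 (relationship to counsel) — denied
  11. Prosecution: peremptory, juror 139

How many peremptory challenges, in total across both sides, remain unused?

6

Prosecution allotment: 5 base + 3 multi-party = 8. Defense allotment: 5.
Prosecution peremptories used: #123, #131, #121, #139 — 4 (for-cause on #122, #136, #139 don't count).
Defense peremptories used: #128, #122, #127 — 3 (the for-cause on #136 doesn't count).
Remaining: (8 − 4) + (5 − 3) = 6.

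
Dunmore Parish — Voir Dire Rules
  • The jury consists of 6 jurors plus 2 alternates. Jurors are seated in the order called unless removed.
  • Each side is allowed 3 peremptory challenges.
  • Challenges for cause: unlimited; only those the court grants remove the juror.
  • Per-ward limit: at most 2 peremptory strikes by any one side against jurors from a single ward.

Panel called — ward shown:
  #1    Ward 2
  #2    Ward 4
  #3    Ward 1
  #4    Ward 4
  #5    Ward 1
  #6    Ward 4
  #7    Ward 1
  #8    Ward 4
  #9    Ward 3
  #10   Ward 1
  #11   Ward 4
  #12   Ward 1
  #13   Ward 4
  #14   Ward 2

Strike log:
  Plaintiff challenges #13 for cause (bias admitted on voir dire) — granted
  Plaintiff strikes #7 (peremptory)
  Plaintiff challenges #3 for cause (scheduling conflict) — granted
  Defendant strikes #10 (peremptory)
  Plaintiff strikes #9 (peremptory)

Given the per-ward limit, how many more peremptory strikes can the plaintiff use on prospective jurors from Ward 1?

1

Plaintiff peremptories so far: #7, #9 — 2 of 3 used, 1 left overall.
Against Ward 1: #7 — 1 used; per-ward cap 2 leaves 1.
Binding limit: min(1, 1) = 1.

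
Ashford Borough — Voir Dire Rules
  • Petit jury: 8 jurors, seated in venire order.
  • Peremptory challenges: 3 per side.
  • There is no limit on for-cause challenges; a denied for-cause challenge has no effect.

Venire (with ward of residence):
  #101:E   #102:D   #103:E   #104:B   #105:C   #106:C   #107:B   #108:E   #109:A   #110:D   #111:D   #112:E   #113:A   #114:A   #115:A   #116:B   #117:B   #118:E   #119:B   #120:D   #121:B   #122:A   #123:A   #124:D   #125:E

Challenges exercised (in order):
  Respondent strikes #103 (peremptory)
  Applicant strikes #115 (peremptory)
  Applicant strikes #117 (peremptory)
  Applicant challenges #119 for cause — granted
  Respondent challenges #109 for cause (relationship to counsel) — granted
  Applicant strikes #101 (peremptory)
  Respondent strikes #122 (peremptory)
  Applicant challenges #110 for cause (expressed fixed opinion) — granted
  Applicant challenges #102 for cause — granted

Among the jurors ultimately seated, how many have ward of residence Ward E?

2

Removed: #101, #102, #103, #109, #110, #115, #117, #119, #122.
Seated jurors 1–8: #104, #105, #106, #107, #108, #111, #112, #113.
Of those, in Ward E: #108, #112 → 2.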